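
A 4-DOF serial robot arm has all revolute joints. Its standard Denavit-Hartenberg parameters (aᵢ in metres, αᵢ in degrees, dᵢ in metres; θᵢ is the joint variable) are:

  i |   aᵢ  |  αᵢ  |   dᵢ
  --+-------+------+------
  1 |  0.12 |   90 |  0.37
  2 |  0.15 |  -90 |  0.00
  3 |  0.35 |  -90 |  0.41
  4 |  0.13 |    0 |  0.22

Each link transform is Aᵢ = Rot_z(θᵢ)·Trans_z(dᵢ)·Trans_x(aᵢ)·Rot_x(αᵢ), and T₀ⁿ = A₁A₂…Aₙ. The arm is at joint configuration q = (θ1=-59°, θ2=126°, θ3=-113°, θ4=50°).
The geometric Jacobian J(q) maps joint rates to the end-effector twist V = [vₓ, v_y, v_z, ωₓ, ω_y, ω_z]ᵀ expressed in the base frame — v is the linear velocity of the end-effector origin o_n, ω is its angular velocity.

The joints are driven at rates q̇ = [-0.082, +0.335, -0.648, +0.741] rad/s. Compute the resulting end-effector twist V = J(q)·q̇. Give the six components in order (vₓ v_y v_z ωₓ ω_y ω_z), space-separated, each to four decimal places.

o_n = [-0.5387, -0.0452, 0.3357]
J₁: ẑ×o_n = [0.0452, -0.5387, 0.0000], ω = ẑ
J2: z=[-0.8572, -0.5150, 0.0000] o=[0.0618, -0.1029, 0.3700] → [0.0177, -0.0294, -0.3588, -0.8572, -0.5150, 0.0000]
J3: z=[-0.4167, 0.6935, -0.5878] o=[0.0164, -0.0273, 0.4914] → [-0.1185, 0.2614, 0.3924, -0.4167, 0.6935, -0.5878]
J4: z=[-0.6136, 0.2625, 0.7447] o=[-0.3892, 0.0222, 0.1397] → [0.1016, 0.0089, 0.0806, -0.6136, 0.2625, 0.7447]
V = J·q̇ = [0.1543, -0.1285, -0.3147, -0.4718, -0.4274, 0.8507]

0.1543 -0.1285 -0.3147 -0.4718 -0.4274 0.8507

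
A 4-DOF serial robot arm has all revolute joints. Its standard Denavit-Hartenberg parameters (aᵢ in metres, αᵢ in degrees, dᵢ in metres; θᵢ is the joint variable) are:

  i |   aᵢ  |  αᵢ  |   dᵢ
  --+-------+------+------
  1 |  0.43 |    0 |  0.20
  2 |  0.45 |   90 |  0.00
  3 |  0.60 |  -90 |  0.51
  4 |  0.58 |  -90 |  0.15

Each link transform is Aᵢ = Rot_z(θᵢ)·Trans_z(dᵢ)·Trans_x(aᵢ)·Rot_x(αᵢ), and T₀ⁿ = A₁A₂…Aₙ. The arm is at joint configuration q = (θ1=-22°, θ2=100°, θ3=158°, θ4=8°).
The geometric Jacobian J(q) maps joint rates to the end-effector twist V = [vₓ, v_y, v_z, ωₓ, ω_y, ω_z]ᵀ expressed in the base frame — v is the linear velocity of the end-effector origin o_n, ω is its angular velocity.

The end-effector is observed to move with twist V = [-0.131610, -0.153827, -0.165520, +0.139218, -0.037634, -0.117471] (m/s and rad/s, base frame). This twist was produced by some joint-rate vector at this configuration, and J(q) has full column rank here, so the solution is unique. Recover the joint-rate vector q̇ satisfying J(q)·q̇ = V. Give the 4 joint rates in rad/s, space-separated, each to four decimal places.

o_n = [0.6741, -0.9302, 0.5008]
J₁: ẑ×o_n = [0.9302, 0.6741, -0.0000], ω = ẑ
J2: z=[0.0000, 0.0000, 1.0000] o=[0.3987, -0.1611, 0.2000] → [0.7691, 0.2754, -0.0000, 0.0000, 0.0000, 1.0000]
J3: z=[0.9781, -0.2079, 0.0000] o=[0.4922, 0.2791, 0.2000] → [-0.0625, -0.2943, -1.1450, 0.9781, -0.2079, 0.0000]
J4: z=[-0.0779, -0.3664, -0.9272] o=[0.8754, -0.3711, 0.4248] → [-0.5462, 0.1926, -0.0302, -0.0779, -0.3664, -0.9272]
q̇ = J⁺·V = [-0.2220, 0.1240, 0.1440, 0.0210]

-0.2220 0.1240 0.1440 0.0210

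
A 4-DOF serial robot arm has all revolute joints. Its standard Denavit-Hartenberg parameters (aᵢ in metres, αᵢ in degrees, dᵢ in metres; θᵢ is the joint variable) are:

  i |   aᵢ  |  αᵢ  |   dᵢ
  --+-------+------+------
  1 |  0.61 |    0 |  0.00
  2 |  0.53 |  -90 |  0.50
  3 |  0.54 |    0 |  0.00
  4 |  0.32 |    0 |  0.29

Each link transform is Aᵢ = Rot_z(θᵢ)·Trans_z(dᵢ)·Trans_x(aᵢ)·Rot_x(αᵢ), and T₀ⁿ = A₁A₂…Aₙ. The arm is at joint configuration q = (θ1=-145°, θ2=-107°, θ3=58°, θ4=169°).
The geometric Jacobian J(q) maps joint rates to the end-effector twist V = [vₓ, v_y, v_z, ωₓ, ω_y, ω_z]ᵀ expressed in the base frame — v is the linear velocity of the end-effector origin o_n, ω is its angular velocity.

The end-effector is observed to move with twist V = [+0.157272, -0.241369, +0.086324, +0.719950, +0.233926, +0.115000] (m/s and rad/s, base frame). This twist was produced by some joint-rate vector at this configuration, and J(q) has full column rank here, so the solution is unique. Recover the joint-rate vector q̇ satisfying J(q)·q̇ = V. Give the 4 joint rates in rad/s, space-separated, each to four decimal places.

o_n = [-0.9603, 0.1292, 0.2761]
J₁: ẑ×o_n = [-0.1292, -0.9603, 0.0000], ω = ẑ
J2: z=[0.0000, 0.0000, 1.0000] o=[-0.4997, -0.3499, 0.0000] → [-0.4790, -0.4606, 0.0000, 0.0000, 0.0000, 1.0000]
J3: z=[-0.9511, -0.3090, 0.0000] o=[-0.6635, 0.1542, 0.5000] → [0.0692, -0.2130, -0.0679, -0.9511, -0.3090, 0.0000]
J4: z=[-0.9511, -0.3090, 0.0000] o=[-0.7519, 0.4263, 0.0421] → [-0.0723, 0.2226, 0.2182, -0.9511, -0.3090, 0.0000]
q̇ = J⁺·V = [0.8060, -0.6910, -0.8790, 0.1220]

0.8060 -0.6910 -0.8790 0.1220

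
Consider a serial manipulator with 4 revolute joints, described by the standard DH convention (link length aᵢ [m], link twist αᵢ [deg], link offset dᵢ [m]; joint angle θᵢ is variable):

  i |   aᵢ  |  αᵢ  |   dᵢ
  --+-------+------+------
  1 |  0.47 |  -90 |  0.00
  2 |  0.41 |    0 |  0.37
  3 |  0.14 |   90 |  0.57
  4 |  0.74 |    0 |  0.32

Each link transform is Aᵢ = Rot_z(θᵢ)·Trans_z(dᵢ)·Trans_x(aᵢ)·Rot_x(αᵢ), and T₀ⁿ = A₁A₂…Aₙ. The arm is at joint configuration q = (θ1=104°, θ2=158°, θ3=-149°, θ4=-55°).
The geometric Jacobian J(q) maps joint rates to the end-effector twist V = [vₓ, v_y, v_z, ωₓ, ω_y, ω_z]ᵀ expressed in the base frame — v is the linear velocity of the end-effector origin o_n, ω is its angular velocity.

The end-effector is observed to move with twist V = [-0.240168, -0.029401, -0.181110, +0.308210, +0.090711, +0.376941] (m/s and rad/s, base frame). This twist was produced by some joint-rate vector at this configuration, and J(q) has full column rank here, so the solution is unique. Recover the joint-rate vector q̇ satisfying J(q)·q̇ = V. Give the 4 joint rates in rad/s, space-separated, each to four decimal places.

0.2920 -0.9680 0.6470 0.0860

o_n = [-0.4926, 0.5959, 0.0742]
J₁: ẑ×o_n = [-0.5959, -0.4926, 0.0000], ω = ẑ
J2: z=[-0.9703, -0.2419, 0.0000] o=[-0.1137, 0.4560, 0.0000] → [-0.0179, 0.0720, -0.2274, -0.9703, -0.2419, 0.0000]
J3: z=[-0.9703, -0.2419, 0.0000] o=[-0.3807, -0.0023, -0.1536] → [-0.0551, 0.2210, -0.6076, -0.9703, -0.2419, 0.0000]
J4: z=[-0.0378, 0.1518, 0.9877] o=[-0.9673, -0.0061, -0.1755] → [-0.5567, 0.4782, -0.0948, -0.0378, 0.1518, 0.9877]
q̇ = J⁺·V = [0.2920, -0.9680, 0.6470, 0.0860]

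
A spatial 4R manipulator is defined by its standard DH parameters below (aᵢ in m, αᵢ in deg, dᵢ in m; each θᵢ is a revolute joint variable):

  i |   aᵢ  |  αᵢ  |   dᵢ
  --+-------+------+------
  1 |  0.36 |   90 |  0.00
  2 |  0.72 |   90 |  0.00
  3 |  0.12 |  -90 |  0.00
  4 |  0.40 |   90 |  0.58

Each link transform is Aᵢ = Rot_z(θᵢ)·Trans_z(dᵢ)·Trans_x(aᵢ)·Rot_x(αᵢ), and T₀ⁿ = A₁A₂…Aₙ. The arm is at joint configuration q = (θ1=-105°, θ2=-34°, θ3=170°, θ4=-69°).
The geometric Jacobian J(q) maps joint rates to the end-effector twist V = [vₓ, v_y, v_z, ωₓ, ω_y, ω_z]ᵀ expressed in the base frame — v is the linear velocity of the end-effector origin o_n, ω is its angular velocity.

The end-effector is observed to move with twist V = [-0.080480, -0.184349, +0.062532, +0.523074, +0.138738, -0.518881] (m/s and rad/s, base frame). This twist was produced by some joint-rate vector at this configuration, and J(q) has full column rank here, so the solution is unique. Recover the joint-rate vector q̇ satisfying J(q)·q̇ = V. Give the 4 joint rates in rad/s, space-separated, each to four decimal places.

o_n = [0.3912, -0.5703, -0.5109]
J₁: ẑ×o_n = [0.5703, 0.3912, -0.0000], ω = ẑ
J2: z=[-0.9659, 0.2588, 0.0000] o=[-0.0932, -0.3477, 0.0000] → [-0.1322, -0.4935, 0.0896, -0.9659, 0.2588, 0.0000]
J3: z=[0.1447, 0.5401, -0.8290] o=[-0.2477, -0.9243, -0.4026] → [0.2350, -0.5140, -0.2938, 0.1447, 0.5401, -0.8290]
J4: z=[0.9885, -0.1158, 0.0971] o=[-0.2424, -0.8243, -0.3365] → [-0.0045, 0.2339, 0.3245, 0.9885, -0.1158, 0.0971]
q̇ = J⁺·V = [-0.2760, 0.0270, 0.3520, 0.5040]

-0.2760 0.0270 0.3520 0.5040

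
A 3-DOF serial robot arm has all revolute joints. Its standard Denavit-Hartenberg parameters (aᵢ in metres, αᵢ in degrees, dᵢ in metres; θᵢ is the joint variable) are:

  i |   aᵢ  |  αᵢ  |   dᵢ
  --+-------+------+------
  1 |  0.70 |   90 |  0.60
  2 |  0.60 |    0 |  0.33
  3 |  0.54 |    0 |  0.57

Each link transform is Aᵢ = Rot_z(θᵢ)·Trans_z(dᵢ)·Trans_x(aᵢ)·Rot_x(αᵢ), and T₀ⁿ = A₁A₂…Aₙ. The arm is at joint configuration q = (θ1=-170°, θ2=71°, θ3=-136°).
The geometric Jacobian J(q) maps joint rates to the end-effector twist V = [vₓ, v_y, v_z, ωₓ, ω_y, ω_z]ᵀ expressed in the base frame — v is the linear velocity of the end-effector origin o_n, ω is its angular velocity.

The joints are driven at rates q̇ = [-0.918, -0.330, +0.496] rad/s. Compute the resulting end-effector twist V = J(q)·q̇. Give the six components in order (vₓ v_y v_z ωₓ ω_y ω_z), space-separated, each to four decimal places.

o_n = [-1.2628, 0.6912, 0.6779]
J₁: ẑ×o_n = [-0.6912, -1.2628, 0.0000], ω = ẑ
J2: z=[-0.1736, 0.9848, 0.0000] o=[-0.6894, -0.1216, 0.6000] → [0.0767, 0.0135, 0.4236, -0.1736, 0.9848, 0.0000]
J3: z=[-0.1736, 0.9848, 0.0000] o=[-0.9390, 0.1695, 1.1673] → [-0.4820, -0.0850, 0.2282, -0.1736, 0.9848, 0.0000]
V = J·q̇ = [0.3702, 1.1126, -0.0266, -0.0288, 0.1635, -0.9180]

0.3702 1.1126 -0.0266 -0.0288 0.1635 -0.9180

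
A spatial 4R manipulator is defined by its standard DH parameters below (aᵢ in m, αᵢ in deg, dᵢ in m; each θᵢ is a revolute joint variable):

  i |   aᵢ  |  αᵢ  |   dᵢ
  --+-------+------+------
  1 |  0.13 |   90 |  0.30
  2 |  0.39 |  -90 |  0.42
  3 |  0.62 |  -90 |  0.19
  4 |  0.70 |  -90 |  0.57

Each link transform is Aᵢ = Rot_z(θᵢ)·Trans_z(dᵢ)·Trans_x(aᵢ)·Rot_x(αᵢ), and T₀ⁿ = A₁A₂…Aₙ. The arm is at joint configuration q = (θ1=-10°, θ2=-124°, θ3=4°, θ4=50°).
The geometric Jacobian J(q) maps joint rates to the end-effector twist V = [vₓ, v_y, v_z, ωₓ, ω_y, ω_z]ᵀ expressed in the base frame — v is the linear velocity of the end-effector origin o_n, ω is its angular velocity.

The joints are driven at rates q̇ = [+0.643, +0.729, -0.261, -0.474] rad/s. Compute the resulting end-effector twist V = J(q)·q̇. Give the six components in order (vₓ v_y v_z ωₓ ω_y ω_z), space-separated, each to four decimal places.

0.3559 -0.9372 -1.2558 -0.4400 -1.1428 0.7615

o_n = [-0.8965, 0.3848, -0.6816]
J₁: ẑ×o_n = [-0.3848, -0.8965, 0.0000], ω = ẑ
J2: z=[-0.1736, -0.9848, 0.0000] o=[0.1280, -0.0226, 0.3000] → [0.9667, -0.1705, -1.0797, -0.1736, -0.9848, 0.0000]
J3: z=[0.8164, -0.1440, -0.5592] o=[-0.1597, -0.3983, -0.0233] → [0.5327, 0.9495, 0.5333, 0.8164, -0.1440, -0.5592]
J4: z=[0.2116, 0.9756, 0.0578] o=[-0.3376, -0.3230, -0.6423] → [-0.0793, -0.0240, 0.6951, 0.2116, 0.9756, 0.0578]
V = J·q̇ = [0.3559, -0.9372, -1.2558, -0.4400, -1.1428, 0.7615]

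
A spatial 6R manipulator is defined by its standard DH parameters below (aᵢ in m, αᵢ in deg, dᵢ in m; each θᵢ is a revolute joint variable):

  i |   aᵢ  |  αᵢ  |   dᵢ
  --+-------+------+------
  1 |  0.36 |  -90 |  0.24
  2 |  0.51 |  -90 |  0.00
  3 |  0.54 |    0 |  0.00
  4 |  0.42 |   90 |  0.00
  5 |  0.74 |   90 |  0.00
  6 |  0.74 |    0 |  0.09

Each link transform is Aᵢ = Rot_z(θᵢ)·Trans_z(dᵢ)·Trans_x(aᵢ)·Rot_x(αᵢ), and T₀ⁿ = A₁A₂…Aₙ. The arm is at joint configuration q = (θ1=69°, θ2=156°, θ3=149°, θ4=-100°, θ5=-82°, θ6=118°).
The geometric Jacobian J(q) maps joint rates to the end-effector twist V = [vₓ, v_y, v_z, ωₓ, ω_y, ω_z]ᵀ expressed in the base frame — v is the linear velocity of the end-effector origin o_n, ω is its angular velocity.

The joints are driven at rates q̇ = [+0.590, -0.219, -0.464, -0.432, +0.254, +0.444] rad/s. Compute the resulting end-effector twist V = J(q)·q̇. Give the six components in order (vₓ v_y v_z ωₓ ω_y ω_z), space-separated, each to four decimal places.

o_n = [0.0589, -0.2383, -0.4492]
J₁: ẑ×o_n = [0.2383, 0.0589, -0.0000], ω = ẑ
J2: z=[-0.9336, 0.3584, 0.0000] o=[0.1290, 0.3361, 0.2400] → [-0.2470, -0.6434, 0.5614, -0.9336, 0.3584, 0.0000]
J3: z=[-0.1458, -0.3797, 0.9135] o=[-0.0380, -0.0989, 0.0326] → [0.3103, 0.0183, 0.0571, -0.1458, -0.3797, 0.9135]
J4: z=[-0.1458, -0.3797, 0.9135] o=[0.3732, 0.1962, 0.2208] → [0.6514, -0.3848, -0.0560, -0.1458, -0.3797, 0.9135]
J5: z=[-0.8596, -0.4086, -0.3070] o=[0.5789, -0.1524, 0.1088] → [0.2016, -0.3200, -0.1386, -0.8596, -0.4086, -0.3070]
J6: z=[-0.4647, 0.8748, 0.1371] o=[0.7362, 0.0404, -0.5882] → [0.1598, -0.0283, 0.7220, -0.4647, 0.8748, 0.1371]
V = J·q̇ = [-0.1086, 0.2396, 0.1601, -0.0896, 0.5464, -0.2456]

-0.1086 0.2396 0.1601 -0.0896 0.5464 -0.2456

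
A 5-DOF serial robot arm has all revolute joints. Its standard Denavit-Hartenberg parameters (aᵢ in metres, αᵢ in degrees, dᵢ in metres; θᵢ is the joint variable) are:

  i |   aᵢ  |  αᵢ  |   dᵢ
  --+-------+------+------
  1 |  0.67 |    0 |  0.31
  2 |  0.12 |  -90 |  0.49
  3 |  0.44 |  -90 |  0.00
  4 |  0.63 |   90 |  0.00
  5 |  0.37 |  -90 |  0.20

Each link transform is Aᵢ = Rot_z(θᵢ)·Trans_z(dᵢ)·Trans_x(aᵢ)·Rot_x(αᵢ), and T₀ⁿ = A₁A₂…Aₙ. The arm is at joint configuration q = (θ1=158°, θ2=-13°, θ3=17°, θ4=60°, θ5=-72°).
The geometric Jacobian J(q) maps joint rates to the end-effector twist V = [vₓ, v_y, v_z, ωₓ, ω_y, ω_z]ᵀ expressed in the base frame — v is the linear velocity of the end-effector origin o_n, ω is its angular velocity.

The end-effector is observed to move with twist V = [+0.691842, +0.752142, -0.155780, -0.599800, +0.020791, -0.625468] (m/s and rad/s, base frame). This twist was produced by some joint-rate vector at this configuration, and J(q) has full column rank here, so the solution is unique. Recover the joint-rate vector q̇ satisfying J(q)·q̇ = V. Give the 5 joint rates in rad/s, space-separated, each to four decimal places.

-0.3240 -0.2710 0.0440 -0.1180 0.5660

o_n = [-1.2633, 1.3654, 0.8484]
J₁: ẑ×o_n = [-1.3654, -1.2633, 0.0000], ω = ẑ
J2: z=[0.0000, 0.0000, 1.0000] o=[-0.6212, 0.2510, 0.3100] → [-1.1145, -0.6421, 0.0000, 0.0000, 0.0000, 1.0000]
J3: z=[-0.5736, -0.8192, 0.0000] o=[-0.7195, 0.3198, 0.8000] → [-0.0397, 0.0278, -1.0452, -0.5736, -0.8192, 0.0000]
J4: z=[0.2395, -0.1677, -0.9563] o=[-1.0642, 0.5612, 0.6714] → [0.7394, 0.1480, 0.1592, 0.2395, -0.1677, -0.9563]
J5: z=[-0.9652, 0.0655, -0.2532] o=[-0.9980, 1.1809, 0.5793] → [0.0644, 0.3270, -0.1608, -0.9652, 0.0655, -0.2532]
q̇ = J⁺·V = [-0.3240, -0.2710, 0.0440, -0.1180, 0.5660]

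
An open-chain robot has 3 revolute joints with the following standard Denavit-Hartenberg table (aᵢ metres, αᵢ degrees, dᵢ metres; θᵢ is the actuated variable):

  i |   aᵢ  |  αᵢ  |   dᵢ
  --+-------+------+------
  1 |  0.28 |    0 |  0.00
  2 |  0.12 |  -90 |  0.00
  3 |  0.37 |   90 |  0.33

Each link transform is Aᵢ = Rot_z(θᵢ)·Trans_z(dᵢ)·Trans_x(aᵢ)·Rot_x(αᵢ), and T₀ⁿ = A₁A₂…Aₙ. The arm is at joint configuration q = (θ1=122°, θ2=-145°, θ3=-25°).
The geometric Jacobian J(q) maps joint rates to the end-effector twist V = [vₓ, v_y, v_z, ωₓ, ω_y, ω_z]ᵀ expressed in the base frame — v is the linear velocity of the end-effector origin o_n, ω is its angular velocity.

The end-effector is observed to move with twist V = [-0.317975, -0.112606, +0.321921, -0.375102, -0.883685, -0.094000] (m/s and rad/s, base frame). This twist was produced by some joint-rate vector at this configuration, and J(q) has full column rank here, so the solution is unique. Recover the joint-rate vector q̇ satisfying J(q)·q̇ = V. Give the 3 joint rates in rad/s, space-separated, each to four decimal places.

0.8070 -0.9010 -0.9600

o_n = [0.3997, 0.3633, 0.1564]
J₁: ẑ×o_n = [-0.3633, 0.3997, 0.0000], ω = ẑ
J2: z=[0.0000, 0.0000, 1.0000] o=[-0.1484, 0.2375, 0.0000] → [-0.1259, 0.5481, 0.0000, 0.0000, 0.0000, 1.0000]
J3: z=[0.3907, 0.9205, 0.0000] o=[-0.0379, 0.1906, 0.0000] → [0.1439, -0.0611, -0.3353, 0.3907, 0.9205, 0.0000]
q̇ = J⁺·V = [0.8070, -0.9010, -0.9600]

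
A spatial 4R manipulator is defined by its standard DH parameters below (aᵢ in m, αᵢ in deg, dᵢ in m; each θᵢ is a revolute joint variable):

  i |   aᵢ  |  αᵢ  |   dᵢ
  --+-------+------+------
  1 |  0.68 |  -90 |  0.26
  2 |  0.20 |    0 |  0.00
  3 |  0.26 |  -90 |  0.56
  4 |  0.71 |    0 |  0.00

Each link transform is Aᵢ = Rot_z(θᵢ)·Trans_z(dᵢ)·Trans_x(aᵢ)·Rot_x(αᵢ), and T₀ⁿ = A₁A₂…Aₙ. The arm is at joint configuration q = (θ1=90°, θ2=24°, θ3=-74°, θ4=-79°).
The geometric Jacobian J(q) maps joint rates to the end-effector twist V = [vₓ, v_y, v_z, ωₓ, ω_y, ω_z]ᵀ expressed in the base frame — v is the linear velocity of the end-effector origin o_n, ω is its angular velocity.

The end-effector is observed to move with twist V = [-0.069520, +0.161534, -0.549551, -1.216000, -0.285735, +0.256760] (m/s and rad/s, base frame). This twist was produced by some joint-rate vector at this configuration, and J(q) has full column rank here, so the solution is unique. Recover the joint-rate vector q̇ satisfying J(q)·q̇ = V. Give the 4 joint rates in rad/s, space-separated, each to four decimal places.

o_n = [-1.2570, 1.1169, 0.4816]
J₁: ẑ×o_n = [-1.1169, -1.2570, 0.0000], ω = ẑ
J2: z=[-1.0000, 0.0000, 0.0000] o=[0.0000, 0.6800, 0.2600] → [-0.0000, 0.2216, -0.4369, -1.0000, 0.0000, 0.0000]
J3: z=[-1.0000, 0.0000, 0.0000] o=[0.0000, 0.8627, 0.1787] → [0.0000, 0.3030, -0.2542, -1.0000, 0.0000, 0.0000]
J4: z=[-0.0000, 0.7660, -0.6428] o=[-0.5600, 1.0298, 0.3778] → [0.1355, 0.4480, 0.5339, -0.0000, 0.7660, -0.6428]
q̇ = J⁺·V = [0.0170, 0.2260, 0.9900, -0.3730]

0.0170 0.2260 0.9900 -0.3730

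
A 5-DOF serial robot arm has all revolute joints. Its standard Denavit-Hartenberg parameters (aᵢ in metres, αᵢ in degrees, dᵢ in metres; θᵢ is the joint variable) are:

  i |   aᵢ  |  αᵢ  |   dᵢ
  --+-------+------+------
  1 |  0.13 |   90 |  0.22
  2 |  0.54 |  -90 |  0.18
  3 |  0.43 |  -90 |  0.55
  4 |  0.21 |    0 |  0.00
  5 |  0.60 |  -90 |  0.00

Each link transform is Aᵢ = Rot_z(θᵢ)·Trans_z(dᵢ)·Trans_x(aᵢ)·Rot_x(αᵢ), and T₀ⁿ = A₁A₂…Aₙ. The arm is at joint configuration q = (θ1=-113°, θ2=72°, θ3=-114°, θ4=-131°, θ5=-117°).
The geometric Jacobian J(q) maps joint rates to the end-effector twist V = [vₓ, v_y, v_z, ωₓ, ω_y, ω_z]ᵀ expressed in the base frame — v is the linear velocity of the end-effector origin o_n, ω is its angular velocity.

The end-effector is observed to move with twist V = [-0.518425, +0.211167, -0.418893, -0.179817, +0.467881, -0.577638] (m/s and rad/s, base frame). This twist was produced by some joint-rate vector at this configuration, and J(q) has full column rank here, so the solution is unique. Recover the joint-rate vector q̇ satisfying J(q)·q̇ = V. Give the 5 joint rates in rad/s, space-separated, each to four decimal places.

o_n = [-0.2786, -0.0378, 0.7545]
J₁: ẑ×o_n = [0.0378, -0.2786, 0.0000], ω = ẑ
J2: z=[-0.9205, 0.3907, 0.0000] o=[-0.0508, -0.1197, 0.2200] → [0.2088, 0.4920, 0.0137, -0.9205, 0.3907, 0.0000]
J3: z=[0.3716, 0.8755, 0.3090] o=[-0.2817, -0.2029, 0.7336] → [-0.0327, -0.0068, 0.0586, 0.3716, 0.8755, 0.3090]
J4: z=[-0.4847, -0.1009, 0.8688] o=[-0.4178, 0.4818, 0.7372] → [0.4497, 0.1294, 0.2659, -0.4847, -0.1009, 0.8688]
J5: z=[-0.4847, -0.1009, 0.8688] o=[-0.2498, 0.5554, 0.8395] → [0.5240, -0.0662, 0.2847, -0.4847, -0.1009, 0.8688]
q̇ = J⁺·V = [0.7970, 0.9800, -0.0820, -0.7790, -0.7740]

0.7970 0.9800 -0.0820 -0.7790 -0.7740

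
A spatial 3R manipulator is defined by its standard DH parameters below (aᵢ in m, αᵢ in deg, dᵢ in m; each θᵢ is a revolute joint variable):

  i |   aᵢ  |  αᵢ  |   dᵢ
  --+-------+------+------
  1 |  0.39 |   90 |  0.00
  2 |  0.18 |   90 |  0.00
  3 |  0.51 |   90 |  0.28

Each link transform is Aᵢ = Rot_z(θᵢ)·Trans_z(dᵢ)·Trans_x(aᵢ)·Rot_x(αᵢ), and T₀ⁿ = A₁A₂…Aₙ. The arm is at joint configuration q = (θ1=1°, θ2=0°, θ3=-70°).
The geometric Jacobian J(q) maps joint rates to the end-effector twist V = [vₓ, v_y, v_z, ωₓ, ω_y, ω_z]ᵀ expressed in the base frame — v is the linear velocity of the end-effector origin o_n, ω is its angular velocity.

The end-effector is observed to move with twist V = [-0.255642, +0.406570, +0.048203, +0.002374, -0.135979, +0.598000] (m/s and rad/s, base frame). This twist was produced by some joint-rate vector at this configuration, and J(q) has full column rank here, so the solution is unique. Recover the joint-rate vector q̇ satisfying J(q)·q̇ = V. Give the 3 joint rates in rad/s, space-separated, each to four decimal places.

0.5380 0.1360 -0.0600

o_n = [0.7360, 0.4922, -0.2800]
J₁: ẑ×o_n = [-0.4922, 0.7360, 0.0000], ω = ẑ
J2: z=[0.0175, -0.9998, 0.0000] o=[0.3899, 0.0068, 0.0000] → [0.2800, 0.0049, 0.3544, 0.0175, -0.9998, 0.0000]
J3: z=[0.0000, -0.0000, -1.0000] o=[0.5699, 0.0099, 0.0000] → [0.4822, -0.1660, 0.0000, 0.0000, -0.0000, -1.0000]
q̇ = J⁺·V = [0.5380, 0.1360, -0.0600]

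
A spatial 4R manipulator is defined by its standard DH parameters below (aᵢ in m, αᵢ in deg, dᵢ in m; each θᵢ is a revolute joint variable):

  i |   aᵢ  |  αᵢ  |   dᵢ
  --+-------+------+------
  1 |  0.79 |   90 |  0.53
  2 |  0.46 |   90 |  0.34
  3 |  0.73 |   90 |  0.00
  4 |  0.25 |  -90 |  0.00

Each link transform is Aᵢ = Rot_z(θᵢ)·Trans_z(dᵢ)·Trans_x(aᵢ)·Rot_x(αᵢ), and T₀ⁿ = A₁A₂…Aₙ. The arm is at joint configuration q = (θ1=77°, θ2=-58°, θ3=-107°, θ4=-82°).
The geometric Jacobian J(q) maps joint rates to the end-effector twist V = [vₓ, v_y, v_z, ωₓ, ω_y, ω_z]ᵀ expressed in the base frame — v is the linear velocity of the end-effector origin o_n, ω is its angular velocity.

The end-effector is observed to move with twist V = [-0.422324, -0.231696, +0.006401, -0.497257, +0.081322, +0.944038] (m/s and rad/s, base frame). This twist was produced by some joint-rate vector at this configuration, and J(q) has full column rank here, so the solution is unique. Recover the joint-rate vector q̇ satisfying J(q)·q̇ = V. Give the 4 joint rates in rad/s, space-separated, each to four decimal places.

0.2540 -0.6870 -0.3380 0.6300

o_n = [-0.1282, 1.1844, 0.4607]
J₁: ẑ×o_n = [-1.1844, -0.1282, 0.0000], ω = ẑ
J2: z=[0.9744, -0.2250, 0.0000] o=[0.1777, 0.7698, 0.5300] → [0.0156, 0.0675, 0.3352, 0.9744, -0.2250, 0.0000]
J3: z=[-0.1908, -0.8263, -0.5299] o=[0.5638, 0.9308, 0.1399] → [-0.1307, 0.4279, -0.6202, -0.1908, -0.8263, -0.5299]
J4: z=[0.1709, -0.5595, 0.8110] o=[-0.1418, 0.9776, 0.3209] → [-0.2459, -0.0129, 0.0429, 0.1709, -0.5595, 0.8110]
q̇ = J⁺·V = [0.2540, -0.6870, -0.3380, 0.6300]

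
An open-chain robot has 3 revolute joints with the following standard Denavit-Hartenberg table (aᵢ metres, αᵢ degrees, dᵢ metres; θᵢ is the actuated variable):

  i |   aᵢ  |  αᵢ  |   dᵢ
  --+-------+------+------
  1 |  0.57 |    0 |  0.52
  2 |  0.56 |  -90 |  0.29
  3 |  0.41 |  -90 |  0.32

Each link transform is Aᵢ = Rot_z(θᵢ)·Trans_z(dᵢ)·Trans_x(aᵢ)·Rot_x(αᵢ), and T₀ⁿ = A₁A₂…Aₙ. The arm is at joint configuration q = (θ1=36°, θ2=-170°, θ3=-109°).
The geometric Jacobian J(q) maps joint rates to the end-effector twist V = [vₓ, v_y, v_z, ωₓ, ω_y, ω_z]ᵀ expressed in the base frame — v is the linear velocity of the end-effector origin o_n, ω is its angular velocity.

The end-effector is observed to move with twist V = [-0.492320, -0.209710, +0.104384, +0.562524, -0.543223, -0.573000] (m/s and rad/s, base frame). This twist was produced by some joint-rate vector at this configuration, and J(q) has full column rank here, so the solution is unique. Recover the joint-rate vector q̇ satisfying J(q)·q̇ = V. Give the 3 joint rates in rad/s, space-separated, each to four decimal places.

o_n = [0.3950, -0.1941, 1.1977]
J₁: ẑ×o_n = [0.1941, 0.3950, -0.0000], ω = ẑ
J2: z=[0.0000, 0.0000, 1.0000] o=[0.4611, 0.3350, 0.5200] → [0.5291, -0.0661, 0.0000, 0.0000, 0.0000, 1.0000]
J3: z=[0.7193, -0.6947, 0.0000] o=[0.0721, -0.0678, 0.8100] → [-0.2693, -0.2789, 0.1335, 0.7193, -0.6947, 0.0000]
q̇ = J⁺·V = [-0.0640, -0.5090, 0.7820]

-0.0640 -0.5090 0.7820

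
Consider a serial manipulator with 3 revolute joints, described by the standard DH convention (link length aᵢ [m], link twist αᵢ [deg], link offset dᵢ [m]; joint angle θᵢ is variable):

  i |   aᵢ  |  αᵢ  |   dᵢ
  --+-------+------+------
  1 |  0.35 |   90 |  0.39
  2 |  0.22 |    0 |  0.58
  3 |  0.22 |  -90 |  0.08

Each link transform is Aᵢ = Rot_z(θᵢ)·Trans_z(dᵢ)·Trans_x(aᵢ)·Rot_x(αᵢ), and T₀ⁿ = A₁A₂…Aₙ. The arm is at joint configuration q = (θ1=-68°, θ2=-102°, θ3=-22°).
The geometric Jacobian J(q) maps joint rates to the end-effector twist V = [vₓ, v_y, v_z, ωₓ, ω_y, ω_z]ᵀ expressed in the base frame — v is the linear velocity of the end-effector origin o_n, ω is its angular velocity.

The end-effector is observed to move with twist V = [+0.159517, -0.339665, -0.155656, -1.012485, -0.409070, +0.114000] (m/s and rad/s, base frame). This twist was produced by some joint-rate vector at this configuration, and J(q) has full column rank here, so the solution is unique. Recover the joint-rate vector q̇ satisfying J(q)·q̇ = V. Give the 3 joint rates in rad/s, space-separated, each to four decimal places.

0.1140 0.4660 0.6260

o_n = [-0.5440, -0.4153, -0.0076]
J₁: ẑ×o_n = [0.4153, -0.5440, 0.0000], ω = ẑ
J2: z=[-0.9272, -0.3746, 0.0000] o=[0.1311, -0.3245, 0.3900] → [0.1489, -0.3686, -0.1688, -0.9272, -0.3746, 0.0000]
J3: z=[-0.9272, -0.3746, 0.0000] o=[-0.4238, -0.4994, 0.1748] → [0.0683, -0.1691, -0.1230, -0.9272, -0.3746, 0.0000]
q̇ = J⁺·V = [0.1140, 0.4660, 0.6260]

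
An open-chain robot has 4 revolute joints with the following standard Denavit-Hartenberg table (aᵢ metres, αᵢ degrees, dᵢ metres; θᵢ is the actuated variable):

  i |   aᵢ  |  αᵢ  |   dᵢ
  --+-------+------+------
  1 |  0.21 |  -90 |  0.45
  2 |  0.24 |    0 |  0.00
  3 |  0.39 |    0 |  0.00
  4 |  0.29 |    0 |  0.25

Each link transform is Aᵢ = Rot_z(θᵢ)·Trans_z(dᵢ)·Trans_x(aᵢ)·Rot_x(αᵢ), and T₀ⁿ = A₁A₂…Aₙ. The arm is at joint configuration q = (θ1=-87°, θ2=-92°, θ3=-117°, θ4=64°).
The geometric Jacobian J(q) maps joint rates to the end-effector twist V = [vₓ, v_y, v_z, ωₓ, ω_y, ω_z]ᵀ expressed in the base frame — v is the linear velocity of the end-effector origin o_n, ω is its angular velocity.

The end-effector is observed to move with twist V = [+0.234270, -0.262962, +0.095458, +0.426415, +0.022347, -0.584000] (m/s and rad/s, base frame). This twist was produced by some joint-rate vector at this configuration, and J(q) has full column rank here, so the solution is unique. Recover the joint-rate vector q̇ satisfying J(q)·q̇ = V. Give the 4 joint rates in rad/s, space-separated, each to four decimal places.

-0.5840 0.2230 -0.2460 0.4500

o_n = [0.2299, 0.3896, 0.6671]
J₁: ẑ×o_n = [-0.3896, 0.2299, 0.0000], ω = ẑ
J2: z=[0.9986, 0.0523, 0.0000] o=[0.0110, -0.2097, 0.4500] → [0.0114, -0.2168, 0.5870, 0.9986, 0.0523, 0.0000]
J3: z=[0.9986, 0.0523, 0.0000] o=[0.0106, -0.2013, 0.6899] → [-0.0012, 0.0227, 0.5787, 0.9986, 0.0523, 0.0000]
J4: z=[0.9986, 0.0523, 0.0000] o=[-0.0073, 0.1393, 0.5008] → [0.0087, -0.1661, 0.2376, 0.9986, 0.0523, 0.0000]
q̇ = J⁺·V = [-0.5840, 0.2230, -0.2460, 0.4500]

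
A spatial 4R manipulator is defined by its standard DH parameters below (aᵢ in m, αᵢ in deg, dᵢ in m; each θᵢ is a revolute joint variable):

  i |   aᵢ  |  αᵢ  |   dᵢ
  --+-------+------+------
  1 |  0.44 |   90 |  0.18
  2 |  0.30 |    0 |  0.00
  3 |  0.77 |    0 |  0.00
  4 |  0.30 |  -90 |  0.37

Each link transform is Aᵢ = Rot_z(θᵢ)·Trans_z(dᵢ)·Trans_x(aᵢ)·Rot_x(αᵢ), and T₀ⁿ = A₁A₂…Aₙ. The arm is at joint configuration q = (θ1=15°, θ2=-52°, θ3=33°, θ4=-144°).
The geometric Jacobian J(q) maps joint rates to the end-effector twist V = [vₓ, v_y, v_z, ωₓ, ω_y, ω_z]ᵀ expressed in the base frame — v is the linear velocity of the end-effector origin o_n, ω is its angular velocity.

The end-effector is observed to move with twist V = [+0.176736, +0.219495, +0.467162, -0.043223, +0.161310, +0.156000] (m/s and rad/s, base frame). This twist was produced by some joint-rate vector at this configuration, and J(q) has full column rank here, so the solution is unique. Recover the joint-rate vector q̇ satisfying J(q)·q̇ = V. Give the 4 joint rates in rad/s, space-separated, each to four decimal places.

o_n = [1.1253, -0.0815, -0.3948]
J₁: ẑ×o_n = [0.0815, 1.1253, -0.0000], ω = ẑ
J2: z=[0.2588, -0.9659, 0.0000] o=[0.4250, 0.1139, 0.1800] → [0.5552, 0.1488, 0.6259, 0.2588, -0.9659, 0.0000]
J3: z=[0.2588, -0.9659, 0.0000] o=[0.6034, 0.1617, -0.0564] → [0.3269, 0.0876, 0.4412, 0.2588, -0.9659, 0.0000]
J4: z=[0.2588, -0.9659, 0.0000] o=[1.3067, 0.3501, -0.3071] → [0.0847, 0.0227, -0.2869, 0.2588, -0.9659, 0.0000]
q̇ = J⁺·V = [0.1560, 0.2320, 0.2850, -0.6840]

0.1560 0.2320 0.2850 -0.6840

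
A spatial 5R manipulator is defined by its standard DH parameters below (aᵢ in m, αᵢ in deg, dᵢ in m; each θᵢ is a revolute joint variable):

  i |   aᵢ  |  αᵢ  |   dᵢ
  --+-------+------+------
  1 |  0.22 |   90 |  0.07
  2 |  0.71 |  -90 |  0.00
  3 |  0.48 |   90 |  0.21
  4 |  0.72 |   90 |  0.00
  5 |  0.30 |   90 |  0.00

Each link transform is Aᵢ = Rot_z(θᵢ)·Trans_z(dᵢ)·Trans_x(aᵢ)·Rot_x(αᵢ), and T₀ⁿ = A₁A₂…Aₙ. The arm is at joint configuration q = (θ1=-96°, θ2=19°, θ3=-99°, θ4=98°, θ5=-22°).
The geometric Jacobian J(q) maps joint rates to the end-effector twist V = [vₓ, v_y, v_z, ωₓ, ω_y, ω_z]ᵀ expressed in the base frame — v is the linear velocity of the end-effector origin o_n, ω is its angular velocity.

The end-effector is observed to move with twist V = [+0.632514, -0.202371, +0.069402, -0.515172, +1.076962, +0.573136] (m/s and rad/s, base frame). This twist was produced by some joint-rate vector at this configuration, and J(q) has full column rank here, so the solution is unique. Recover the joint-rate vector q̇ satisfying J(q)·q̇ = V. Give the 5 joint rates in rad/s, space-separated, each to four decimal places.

o_n = [-0.4106, -0.5155, 1.4531]
J₁: ẑ×o_n = [0.5155, -0.4106, 0.0000], ω = ẑ
J2: z=[-0.9945, 0.1045, 0.0000] o=[-0.0230, -0.2188, 0.0700] → [0.1446, 1.3755, 0.3356, -0.9945, 0.1045, 0.0000]
J3: z=[0.0340, 0.3238, 0.9455] o=[-0.0932, -0.8864, 0.3012] → [0.0223, -0.3393, 0.1154, 0.0340, 0.3238, 0.9455]
J4: z=[0.2532, 0.9124, -0.3216] o=[-0.5501, -0.6983, 0.4753] → [0.9509, -0.2924, -0.0810, 0.2532, 0.9124, -0.3216]
J5: z=[-0.9527, 0.2930, 0.0812] o=[-0.4290, -0.4925, 1.1545] → [0.0893, 0.2859, 0.0166, -0.9527, 0.2930, 0.0812]
q̇ = J⁺·V = [-0.1130, 0.0220, 0.8800, 0.6350, 0.7180]

-0.1130 0.0220 0.8800 0.6350 0.7180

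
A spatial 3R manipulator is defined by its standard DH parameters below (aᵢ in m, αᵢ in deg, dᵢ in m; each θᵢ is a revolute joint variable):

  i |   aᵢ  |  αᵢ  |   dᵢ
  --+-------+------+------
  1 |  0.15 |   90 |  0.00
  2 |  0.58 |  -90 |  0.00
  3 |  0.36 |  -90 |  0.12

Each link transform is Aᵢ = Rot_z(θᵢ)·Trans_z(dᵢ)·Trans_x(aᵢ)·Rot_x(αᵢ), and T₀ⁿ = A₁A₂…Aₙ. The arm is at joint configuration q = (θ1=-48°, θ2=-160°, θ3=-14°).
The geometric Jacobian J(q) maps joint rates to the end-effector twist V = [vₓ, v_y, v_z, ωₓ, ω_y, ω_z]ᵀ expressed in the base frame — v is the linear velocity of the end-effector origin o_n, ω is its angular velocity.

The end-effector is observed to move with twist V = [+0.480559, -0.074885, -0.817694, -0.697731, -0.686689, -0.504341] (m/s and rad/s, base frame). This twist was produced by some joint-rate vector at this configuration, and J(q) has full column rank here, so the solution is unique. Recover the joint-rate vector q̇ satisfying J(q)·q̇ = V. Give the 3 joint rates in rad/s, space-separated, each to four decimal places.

-0.3850 0.9780 0.1270

o_n = [-0.5212, 0.4487, -0.4306]
J₁: ẑ×o_n = [-0.4487, -0.5212, 0.0000], ω = ẑ
J2: z=[-0.7431, -0.6691, 0.0000] o=[0.1004, -0.1115, 0.0000] → [0.2881, -0.3200, -0.8322, -0.7431, -0.6691, 0.0000]
J3: z=[0.2289, -0.2542, -0.9397] o=[-0.2643, 0.2936, -0.1984] → [0.2048, 0.2946, -0.0298, 0.2289, -0.2542, -0.9397]
q̇ = J⁺·V = [-0.3850, 0.9780, 0.1270]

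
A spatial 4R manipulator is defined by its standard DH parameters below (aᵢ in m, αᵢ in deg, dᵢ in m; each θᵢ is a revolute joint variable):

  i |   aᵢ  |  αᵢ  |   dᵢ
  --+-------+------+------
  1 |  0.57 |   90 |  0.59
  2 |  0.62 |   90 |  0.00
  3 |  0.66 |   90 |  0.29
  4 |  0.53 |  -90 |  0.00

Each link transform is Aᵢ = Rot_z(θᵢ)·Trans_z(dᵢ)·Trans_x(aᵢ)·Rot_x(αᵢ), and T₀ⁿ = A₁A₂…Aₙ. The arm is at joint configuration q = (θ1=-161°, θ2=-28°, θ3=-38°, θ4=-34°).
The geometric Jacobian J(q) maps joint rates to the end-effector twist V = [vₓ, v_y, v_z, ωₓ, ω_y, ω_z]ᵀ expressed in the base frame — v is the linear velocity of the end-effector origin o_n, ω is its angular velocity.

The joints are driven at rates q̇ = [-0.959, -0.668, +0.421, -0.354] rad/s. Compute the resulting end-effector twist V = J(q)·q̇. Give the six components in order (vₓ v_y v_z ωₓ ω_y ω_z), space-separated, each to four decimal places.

o_n = [-1.5623, -1.2538, -0.1022]
J₁: ẑ×o_n = [1.2538, -1.5623, 0.0000], ω = ẑ
J2: z=[-0.3256, 0.9455, 0.0000] o=[-0.5389, -0.1856, 0.5900] → [-0.6545, -0.2253, 1.3153, -0.3256, 0.9455, 0.0000]
J3: z=[0.4439, 0.1528, -0.8829] o=[-1.0565, -0.3638, 0.2989] → [-0.8471, 0.6246, -0.3178, 0.4439, 0.1528, -0.8829]
J4: z=[0.7705, -0.5681, 0.2890] o=[-1.2297, -0.8532, -0.2013] → [0.0595, -0.1725, -0.4976, 0.7705, -0.5681, 0.2890]
V = J·q̇ = [-1.1429, 1.9728, -0.8363, 0.1316, -0.3662, -1.4330]

-1.1429 1.9728 -0.8363 0.1316 -0.3662 -1.4330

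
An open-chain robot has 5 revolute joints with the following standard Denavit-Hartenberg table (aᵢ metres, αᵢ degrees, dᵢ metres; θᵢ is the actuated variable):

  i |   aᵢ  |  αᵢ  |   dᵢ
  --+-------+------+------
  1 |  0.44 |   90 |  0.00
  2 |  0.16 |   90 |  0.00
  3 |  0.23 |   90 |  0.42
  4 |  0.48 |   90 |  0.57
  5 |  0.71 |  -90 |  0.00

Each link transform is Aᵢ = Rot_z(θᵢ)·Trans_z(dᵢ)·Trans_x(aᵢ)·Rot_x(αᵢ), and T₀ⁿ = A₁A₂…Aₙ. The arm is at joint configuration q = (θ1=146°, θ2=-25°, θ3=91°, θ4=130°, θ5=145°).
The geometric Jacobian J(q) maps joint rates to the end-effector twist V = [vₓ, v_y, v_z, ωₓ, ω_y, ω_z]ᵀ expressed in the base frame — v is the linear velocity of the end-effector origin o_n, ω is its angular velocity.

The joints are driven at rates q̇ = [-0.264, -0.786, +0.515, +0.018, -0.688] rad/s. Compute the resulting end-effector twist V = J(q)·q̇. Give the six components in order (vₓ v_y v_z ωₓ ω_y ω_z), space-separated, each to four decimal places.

o_n = [-0.9207, 0.9978, -0.7885]
J₁: ẑ×o_n = [-0.9978, -0.9207, 0.0000], ω = ẑ
J2: z=[0.5592, 0.8290, 0.0000] o=[-0.3648, 0.2460, 0.0000] → [-0.6537, 0.4409, 0.8813, 0.5592, 0.8290, 0.0000]
J3: z=[0.3504, -0.2363, -0.9063] o=[-0.4850, 0.3271, -0.0676] → [0.7782, 0.6475, 0.1320, 0.3504, -0.2363, -0.9063]
J4: z=[-0.7415, 0.5212, -0.4226] o=[-0.2062, 0.4165, -0.4466] → [0.0674, 0.0484, -0.0586, -0.7415, 0.5212, -0.4226]
J5: z=[0.6636, 0.4763, -0.5769] o=[-0.6766, 0.3737, -1.0230] → [0.4717, -0.0147, 0.5304, 0.6636, 0.4763, -0.5769]
V = J·q̇ = [0.8546, 0.2410, -0.9907, -0.7290, -1.0916, -0.3414]

0.8546 0.2410 -0.9907 -0.7290 -1.0916 -0.3414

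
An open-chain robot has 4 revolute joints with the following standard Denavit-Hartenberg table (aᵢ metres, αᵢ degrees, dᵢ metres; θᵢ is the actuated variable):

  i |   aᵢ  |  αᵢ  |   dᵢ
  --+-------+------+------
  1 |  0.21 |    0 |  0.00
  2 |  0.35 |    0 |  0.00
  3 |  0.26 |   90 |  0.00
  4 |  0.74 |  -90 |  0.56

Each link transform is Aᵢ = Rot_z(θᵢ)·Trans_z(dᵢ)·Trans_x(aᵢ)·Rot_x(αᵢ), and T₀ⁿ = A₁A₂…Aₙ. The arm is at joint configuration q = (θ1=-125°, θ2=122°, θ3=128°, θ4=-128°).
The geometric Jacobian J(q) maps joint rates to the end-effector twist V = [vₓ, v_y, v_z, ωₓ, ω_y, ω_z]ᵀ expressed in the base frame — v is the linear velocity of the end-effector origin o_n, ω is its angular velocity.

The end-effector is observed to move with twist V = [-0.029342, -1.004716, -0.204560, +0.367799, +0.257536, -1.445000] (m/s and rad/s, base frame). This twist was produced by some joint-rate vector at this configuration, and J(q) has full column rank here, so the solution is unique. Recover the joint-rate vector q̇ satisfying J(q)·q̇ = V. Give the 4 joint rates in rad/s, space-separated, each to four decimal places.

-0.5110 -0.7930 -0.1410 0.4490

o_n = [0.8000, -0.0294, -0.5831]
J₁: ẑ×o_n = [0.0294, 0.8000, -0.0000], ω = ẑ
J2: z=[0.0000, 0.0000, 1.0000] o=[-0.1205, -0.1720, 0.0000] → [-0.1427, 0.9204, 0.0000, 0.0000, 0.0000, 1.0000]
J3: z=[0.0000, 0.0000, 1.0000] o=[0.2291, -0.1903, 0.0000] → [-0.1610, 0.5709, 0.0000, 0.0000, 0.0000, 1.0000]
J4: z=[0.8192, 0.5736, 0.0000] o=[0.0799, 0.0226, 0.0000] → [-0.3345, 0.4777, -0.4556, 0.8192, 0.5736, 0.0000]
q̇ = J⁺·V = [-0.5110, -0.7930, -0.1410, 0.4490]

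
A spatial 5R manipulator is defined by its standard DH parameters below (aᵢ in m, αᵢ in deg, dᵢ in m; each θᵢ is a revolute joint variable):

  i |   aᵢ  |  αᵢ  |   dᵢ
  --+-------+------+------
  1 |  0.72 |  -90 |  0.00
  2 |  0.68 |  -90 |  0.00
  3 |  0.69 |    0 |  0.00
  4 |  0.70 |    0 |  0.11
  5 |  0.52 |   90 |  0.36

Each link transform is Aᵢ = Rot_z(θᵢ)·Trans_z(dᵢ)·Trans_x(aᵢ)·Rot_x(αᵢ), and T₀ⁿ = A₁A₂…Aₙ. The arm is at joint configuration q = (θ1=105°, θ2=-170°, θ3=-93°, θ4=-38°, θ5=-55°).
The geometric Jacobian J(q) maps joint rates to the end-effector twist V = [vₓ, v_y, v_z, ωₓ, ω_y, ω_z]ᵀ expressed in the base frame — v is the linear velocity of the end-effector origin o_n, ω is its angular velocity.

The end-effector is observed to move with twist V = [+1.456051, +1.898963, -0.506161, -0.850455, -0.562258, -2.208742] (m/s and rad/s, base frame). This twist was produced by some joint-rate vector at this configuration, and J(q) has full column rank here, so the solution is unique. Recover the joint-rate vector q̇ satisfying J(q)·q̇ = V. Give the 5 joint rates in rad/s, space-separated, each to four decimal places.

-0.3770 0.9670 -0.2330 -0.8600 -0.7670

o_n = [-1.4156, 0.7896, 0.4051]
J₁: ẑ×o_n = [-0.7896, -1.4156, 0.0000], ω = ẑ
J2: z=[-0.9659, -0.2588, 0.0000] o=[-0.1863, 0.6955, 0.0000] → [-0.1049, 0.3913, -0.4091, -0.9659, -0.2588, 0.0000]
J3: z=[-0.0449, 0.1677, 0.9848] o=[-0.0130, 0.0486, 0.1181] → [-0.6816, -1.3684, 0.2020, -0.0449, 0.1677, 0.9848]
J4: z=[-0.0449, 0.1677, 0.9848] o=[-0.6878, -0.0954, 0.1118] → [-0.8223, -0.7035, 0.0823, -0.0449, 0.1677, 0.9848]
J5: z=[-0.0449, 0.1677, 0.9848] o=[-1.3201, 0.2232, 0.1404] → [-0.5134, -0.0821, -0.0094, -0.0449, 0.1677, 0.9848]
q̇ = J⁺·V = [-0.3770, 0.9670, -0.2330, -0.8600, -0.7670]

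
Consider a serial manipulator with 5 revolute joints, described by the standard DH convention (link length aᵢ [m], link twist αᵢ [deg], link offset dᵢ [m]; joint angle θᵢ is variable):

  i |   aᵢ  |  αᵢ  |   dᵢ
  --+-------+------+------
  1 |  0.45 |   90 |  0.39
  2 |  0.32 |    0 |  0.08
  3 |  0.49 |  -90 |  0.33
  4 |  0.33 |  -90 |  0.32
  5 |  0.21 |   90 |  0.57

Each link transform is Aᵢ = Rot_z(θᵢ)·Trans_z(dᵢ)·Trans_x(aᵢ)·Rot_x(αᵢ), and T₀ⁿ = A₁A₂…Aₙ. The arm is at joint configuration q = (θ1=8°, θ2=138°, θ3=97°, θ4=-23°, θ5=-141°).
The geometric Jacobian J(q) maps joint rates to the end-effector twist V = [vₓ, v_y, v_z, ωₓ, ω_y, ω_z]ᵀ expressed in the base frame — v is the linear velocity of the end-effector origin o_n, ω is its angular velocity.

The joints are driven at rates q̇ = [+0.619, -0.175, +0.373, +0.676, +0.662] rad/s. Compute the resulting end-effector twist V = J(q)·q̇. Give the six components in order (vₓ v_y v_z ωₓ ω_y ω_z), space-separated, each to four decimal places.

0.3770 0.3289 0.1431 0.3442 0.4638 0.0194

o_n = [0.0780, 0.0610, -0.3648]
J₁: ẑ×o_n = [-0.0610, 0.0780, 0.0000], ω = ẑ
J2: z=[0.1392, -0.9903, 0.0000] o=[0.4456, 0.0626, 0.3900] → [0.7475, 0.1051, -0.3643, 0.1392, -0.9903, 0.0000]
J3: z=[0.1392, -0.9903, 0.0000] o=[0.2213, -0.0497, 0.6041] → [0.9595, 0.1349, -0.1265, 0.1392, -0.9903, 0.0000]
J4: z=[0.8112, 0.1140, -0.5736] o=[-0.0111, -0.4156, 0.2027] → [0.2086, 0.4093, 0.3764, 0.8112, 0.1140, -0.5736]
J5: z=[-0.3500, 0.8804, -0.3201] o=[0.0939, -0.5310, -0.2296] → [0.0705, -0.0422, -0.1933, -0.3500, 0.8804, -0.3201]
V = J·q̇ = [0.3770, 0.3289, 0.1431, 0.3442, 0.4638, 0.0194]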